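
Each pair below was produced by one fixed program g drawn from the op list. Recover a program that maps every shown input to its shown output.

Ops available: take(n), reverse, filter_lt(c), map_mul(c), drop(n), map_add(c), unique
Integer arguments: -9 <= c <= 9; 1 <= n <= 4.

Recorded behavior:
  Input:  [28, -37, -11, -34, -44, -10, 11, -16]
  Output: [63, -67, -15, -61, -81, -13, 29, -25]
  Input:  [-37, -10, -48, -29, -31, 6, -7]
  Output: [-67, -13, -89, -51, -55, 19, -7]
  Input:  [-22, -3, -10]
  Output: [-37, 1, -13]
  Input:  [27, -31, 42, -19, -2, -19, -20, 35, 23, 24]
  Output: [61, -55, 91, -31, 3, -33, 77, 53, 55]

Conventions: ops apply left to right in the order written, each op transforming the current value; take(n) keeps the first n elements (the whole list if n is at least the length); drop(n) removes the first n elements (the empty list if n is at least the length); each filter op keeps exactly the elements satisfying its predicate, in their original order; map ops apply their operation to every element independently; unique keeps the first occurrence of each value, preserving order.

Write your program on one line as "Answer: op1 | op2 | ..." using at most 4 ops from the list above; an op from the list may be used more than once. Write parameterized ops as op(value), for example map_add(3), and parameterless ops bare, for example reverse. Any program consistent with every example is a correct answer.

map_mul(2) | unique | map_add(7)

Check, running the answer program on each example:
  [28, -37, -11, -34, -44, -10, 11, -16] -> [56, -74, -22, -68, -88, -20, 22, -32] -> [56, -74, -22, -68, -88, -20, 22, -32] -> [63, -67, -15, -61, -81, -13, 29, -25]
  [-37, -10, -48, -29, -31, 6, -7] -> [-74, -20, -96, -58, -62, 12, -14] -> [-74, -20, -96, -58, -62, 12, -14] -> [-67, -13, -89, -51, -55, 19, -7]
  [-22, -3, -10] -> [-44, -6, -20] -> [-44, -6, -20] -> [-37, 1, -13]
  [27, -31, 42, -19, -2, -19, -20, 35, 23, 24] -> [54, -62, 84, -38, -4, -38, -40, 70, 46, 48] -> [54, -62, 84, -38, -4, -40, 70, 46, 48] -> [61, -55, 91, -31, 3, -33, 77, 53, 55]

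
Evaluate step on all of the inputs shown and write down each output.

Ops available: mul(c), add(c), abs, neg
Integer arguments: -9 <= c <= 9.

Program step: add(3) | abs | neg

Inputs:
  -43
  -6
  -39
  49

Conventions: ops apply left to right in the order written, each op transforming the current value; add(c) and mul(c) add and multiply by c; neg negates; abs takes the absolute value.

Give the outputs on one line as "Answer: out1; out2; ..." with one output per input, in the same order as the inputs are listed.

Execution, op by op:
  -43 -> -40 -> 40 -> -40
  -6 -> -3 -> 3 -> -3
  -39 -> -36 -> 36 -> -36
  49 -> 52 -> 52 -> -52

-40; -3; -36; -52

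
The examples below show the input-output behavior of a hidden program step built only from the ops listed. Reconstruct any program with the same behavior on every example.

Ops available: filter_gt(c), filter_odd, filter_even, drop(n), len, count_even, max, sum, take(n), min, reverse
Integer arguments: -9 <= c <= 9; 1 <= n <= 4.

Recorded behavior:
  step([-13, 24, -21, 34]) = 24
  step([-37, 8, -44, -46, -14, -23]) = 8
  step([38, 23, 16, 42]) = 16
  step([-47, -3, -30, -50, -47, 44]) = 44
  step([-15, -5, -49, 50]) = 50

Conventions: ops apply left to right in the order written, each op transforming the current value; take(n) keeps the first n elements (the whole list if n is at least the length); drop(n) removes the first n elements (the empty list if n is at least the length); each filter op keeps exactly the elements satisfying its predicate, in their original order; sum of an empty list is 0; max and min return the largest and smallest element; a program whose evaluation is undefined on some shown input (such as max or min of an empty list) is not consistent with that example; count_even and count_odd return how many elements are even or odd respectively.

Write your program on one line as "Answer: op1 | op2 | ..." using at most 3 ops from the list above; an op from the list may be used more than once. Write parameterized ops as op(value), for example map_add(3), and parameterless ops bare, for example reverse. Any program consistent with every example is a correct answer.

filter_gt(-2) | min

Check, running the answer program on each example:
  [-13, 24, -21, 34] -> [24, 34] -> 24
  [-37, 8, -44, -46, -14, -23] -> [8] -> 8
  [38, 23, 16, 42] -> [38, 23, 16, 42] -> 16
  [-47, -3, -30, -50, -47, 44] -> [44] -> 44
  [-15, -5, -49, 50] -> [50] -> 50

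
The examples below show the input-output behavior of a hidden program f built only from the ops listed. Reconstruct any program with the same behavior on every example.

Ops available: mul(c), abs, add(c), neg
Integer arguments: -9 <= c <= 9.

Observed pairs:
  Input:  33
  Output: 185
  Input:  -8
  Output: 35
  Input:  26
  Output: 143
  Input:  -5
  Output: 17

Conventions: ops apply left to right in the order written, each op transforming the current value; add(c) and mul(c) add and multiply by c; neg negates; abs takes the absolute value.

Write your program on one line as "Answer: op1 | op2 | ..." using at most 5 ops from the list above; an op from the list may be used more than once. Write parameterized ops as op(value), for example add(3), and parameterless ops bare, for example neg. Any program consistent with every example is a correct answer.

abs | mul(6) | add(-7) | add(-3) | add(-3)

Check, running the answer program on each example:
  33 -> 33 -> 198 -> 191 -> 188 -> 185
  -8 -> 8 -> 48 -> 41 -> 38 -> 35
  26 -> 26 -> 156 -> 149 -> 146 -> 143
  -5 -> 5 -> 30 -> 23 -> 20 -> 17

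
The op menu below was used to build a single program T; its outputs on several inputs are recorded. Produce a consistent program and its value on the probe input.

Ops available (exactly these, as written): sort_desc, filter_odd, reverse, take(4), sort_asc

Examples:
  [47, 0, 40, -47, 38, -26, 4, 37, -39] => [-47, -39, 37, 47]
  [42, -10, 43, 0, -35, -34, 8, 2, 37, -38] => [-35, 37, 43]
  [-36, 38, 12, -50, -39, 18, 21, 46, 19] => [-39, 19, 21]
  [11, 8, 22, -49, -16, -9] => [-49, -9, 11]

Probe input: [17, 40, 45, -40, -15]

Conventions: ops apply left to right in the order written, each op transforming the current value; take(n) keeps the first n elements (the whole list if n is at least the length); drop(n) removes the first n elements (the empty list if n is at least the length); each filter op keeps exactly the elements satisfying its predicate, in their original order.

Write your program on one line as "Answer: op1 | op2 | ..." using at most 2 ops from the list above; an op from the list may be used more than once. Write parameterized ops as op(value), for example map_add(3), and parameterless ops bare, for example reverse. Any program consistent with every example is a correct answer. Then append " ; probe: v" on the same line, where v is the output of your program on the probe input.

sort_asc | filter_odd ; probe: [-15, 17, 45]

Check, running the answer program on each example:
  [47, 0, 40, -47, 38, -26, 4, 37, -39] -> [-47, -39, -26, 0, 4, 37, 38, 40, 47] -> [-47, -39, 37, 47]
  [42, -10, 43, 0, -35, -34, 8, 2, 37, -38] -> [-38, -35, -34, -10, 0, 2, 8, 37, 42, 43] -> [-35, 37, 43]
  [-36, 38, 12, -50, -39, 18, 21, 46, 19] -> [-50, -39, -36, 12, 18, 19, 21, 38, 46] -> [-39, 19, 21]
  [11, 8, 22, -49, -16, -9] -> [-49, -16, -9, 8, 11, 22] -> [-49, -9, 11]
  probe: [17, 40, 45, -40, -15] -> [-40, -15, 17, 40, 45] -> [-15, 17, 45]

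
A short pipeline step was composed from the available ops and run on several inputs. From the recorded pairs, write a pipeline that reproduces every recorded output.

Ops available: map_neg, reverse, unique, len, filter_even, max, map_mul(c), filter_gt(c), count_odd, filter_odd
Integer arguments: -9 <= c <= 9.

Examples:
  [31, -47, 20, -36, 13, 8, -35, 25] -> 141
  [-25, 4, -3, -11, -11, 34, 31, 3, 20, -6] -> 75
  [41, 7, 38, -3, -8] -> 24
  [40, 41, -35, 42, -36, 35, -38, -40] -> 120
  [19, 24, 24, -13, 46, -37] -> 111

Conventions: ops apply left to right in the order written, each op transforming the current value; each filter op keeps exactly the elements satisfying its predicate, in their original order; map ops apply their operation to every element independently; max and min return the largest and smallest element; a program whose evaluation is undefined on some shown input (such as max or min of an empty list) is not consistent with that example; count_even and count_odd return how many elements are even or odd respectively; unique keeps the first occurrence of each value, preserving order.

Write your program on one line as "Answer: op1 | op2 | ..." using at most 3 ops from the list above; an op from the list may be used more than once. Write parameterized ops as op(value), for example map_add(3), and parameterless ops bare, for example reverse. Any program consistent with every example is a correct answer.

map_mul(3) | map_neg | max

Check, running the answer program on each example:
  [31, -47, 20, -36, 13, 8, -35, 25] -> [93, -141, 60, -108, 39, 24, -105, 75] -> [-93, 141, -60, 108, -39, -24, 105, -75] -> 141
  [-25, 4, -3, -11, -11, 34, 31, 3, 20, -6] -> [-75, 12, -9, -33, -33, 102, 93, 9, 60, -18] -> [75, -12, 9, 33, 33, -102, -93, -9, -60, 18] -> 75
  [41, 7, 38, -3, -8] -> [123, 21, 114, -9, -24] -> [-123, -21, -114, 9, 24] -> 24
  [40, 41, -35, 42, -36, 35, -38, -40] -> [120, 123, -105, 126, -108, 105, -114, -120] -> [-120, -123, 105, -126, 108, -105, 114, 120] -> 120
  [19, 24, 24, -13, 46, -37] -> [57, 72, 72, -39, 138, -111] -> [-57, -72, -72, 39, -138, 111] -> 111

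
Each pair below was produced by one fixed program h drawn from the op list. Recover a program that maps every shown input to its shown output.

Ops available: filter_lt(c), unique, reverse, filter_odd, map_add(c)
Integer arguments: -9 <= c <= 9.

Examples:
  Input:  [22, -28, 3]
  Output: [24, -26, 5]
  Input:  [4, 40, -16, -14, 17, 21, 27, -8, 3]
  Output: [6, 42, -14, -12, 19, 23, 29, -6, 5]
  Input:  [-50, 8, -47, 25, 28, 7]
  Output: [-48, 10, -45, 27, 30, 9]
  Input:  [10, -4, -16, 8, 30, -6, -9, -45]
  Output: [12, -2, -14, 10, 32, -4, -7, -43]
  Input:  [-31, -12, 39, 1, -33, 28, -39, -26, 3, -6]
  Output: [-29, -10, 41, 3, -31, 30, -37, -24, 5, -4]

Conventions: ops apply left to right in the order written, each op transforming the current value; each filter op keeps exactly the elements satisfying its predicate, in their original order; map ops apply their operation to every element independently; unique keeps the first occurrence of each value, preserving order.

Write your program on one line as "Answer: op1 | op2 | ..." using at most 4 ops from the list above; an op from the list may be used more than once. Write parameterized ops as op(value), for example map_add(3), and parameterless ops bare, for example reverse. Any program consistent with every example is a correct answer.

map_add(5) | map_add(-9) | map_add(6)

Check, running the answer program on each example:
  [22, -28, 3] -> [27, -23, 8] -> [18, -32, -1] -> [24, -26, 5]
  [4, 40, -16, -14, 17, 21, 27, -8, 3] -> [9, 45, -11, -9, 22, 26, 32, -3, 8] -> [0, 36, -20, -18, 13, 17, 23, -12, -1] -> [6, 42, -14, -12, 19, 23, 29, -6, 5]
  [-50, 8, -47, 25, 28, 7] -> [-45, 13, -42, 30, 33, 12] -> [-54, 4, -51, 21, 24, 3] -> [-48, 10, -45, 27, 30, 9]
  [10, -4, -16, 8, 30, -6, -9, -45] -> [15, 1, -11, 13, 35, -1, -4, -40] -> [6, -8, -20, 4, 26, -10, -13, -49] -> [12, -2, -14, 10, 32, -4, -7, -43]
  [-31, -12, 39, 1, -33, 28, -39, -26, 3, -6] -> [-26, -7, 44, 6, -28, 33, -34, -21, 8, -1] -> [-35, -16, 35, -3, -37, 24, -43, -30, -1, -10] -> [-29, -10, 41, 3, -31, 30, -37, -24, 5, -4]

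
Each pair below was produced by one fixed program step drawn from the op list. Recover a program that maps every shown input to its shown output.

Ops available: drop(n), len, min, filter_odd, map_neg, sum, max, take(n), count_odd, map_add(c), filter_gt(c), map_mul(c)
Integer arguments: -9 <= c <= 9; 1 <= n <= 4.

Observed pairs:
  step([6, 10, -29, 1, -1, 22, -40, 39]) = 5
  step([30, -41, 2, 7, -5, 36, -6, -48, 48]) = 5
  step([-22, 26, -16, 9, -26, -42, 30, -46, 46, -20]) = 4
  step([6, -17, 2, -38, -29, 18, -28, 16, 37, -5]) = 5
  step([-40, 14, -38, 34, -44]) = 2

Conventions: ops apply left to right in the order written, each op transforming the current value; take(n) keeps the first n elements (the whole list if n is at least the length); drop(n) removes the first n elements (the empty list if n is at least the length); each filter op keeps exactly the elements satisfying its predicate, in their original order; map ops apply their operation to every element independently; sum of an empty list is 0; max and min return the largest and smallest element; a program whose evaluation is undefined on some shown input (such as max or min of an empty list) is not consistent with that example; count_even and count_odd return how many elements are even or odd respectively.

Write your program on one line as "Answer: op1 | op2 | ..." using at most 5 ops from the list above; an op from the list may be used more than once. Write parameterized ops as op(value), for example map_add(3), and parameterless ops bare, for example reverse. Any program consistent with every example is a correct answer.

filter_gt(-1) | map_add(-3) | map_add(6) | len

Check, running the answer program on each example:
  [6, 10, -29, 1, -1, 22, -40, 39] -> [6, 10, 1, 22, 39] -> [3, 7, -2, 19, 36] -> [9, 13, 4, 25, 42] -> 5
  [30, -41, 2, 7, -5, 36, -6, -48, 48] -> [30, 2, 7, 36, 48] -> [27, -1, 4, 33, 45] -> [33, 5, 10, 39, 51] -> 5
  [-22, 26, -16, 9, -26, -42, 30, -46, 46, -20] -> [26, 9, 30, 46] -> [23, 6, 27, 43] -> [29, 12, 33, 49] -> 4
  [6, -17, 2, -38, -29, 18, -28, 16, 37, -5] -> [6, 2, 18, 16, 37] -> [3, -1, 15, 13, 34] -> [9, 5, 21, 19, 40] -> 5
  [-40, 14, -38, 34, -44] -> [14, 34] -> [11, 31] -> [17, 37] -> 2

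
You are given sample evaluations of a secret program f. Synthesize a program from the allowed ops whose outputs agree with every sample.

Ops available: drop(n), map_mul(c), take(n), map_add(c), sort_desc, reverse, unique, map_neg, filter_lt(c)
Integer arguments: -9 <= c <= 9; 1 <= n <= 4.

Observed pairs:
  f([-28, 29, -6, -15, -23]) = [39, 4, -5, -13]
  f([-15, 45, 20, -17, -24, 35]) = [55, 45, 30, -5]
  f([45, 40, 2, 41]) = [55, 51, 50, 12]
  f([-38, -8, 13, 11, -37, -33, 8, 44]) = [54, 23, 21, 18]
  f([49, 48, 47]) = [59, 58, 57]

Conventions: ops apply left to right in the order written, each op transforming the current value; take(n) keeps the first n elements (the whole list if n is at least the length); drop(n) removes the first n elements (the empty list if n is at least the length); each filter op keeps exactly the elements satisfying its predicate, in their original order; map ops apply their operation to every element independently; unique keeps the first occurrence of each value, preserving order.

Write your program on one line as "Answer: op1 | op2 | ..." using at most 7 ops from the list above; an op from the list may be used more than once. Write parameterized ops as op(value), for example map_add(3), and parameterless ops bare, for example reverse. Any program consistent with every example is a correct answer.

sort_desc | take(4) | map_add(2) | map_add(1) | map_add(4) | map_add(3)

Check, running the answer program on each example:
  [-28, 29, -6, -15, -23] -> [29, -6, -15, -23, -28] -> [29, -6, -15, -23] -> [31, -4, -13, -21] -> [32, -3, -12, -20] -> [36, 1, -8, -16] -> [39, 4, -5, -13]
  [-15, 45, 20, -17, -24, 35] -> [45, 35, 20, -15, -17, -24] -> [45, 35, 20, -15] -> [47, 37, 22, -13] -> [48, 38, 23, -12] -> [52, 42, 27, -8] -> [55, 45, 30, -5]
  [45, 40, 2, 41] -> [45, 41, 40, 2] -> [45, 41, 40, 2] -> [47, 43, 42, 4] -> [48, 44, 43, 5] -> [52, 48, 47, 9] -> [55, 51, 50, 12]
  [-38, -8, 13, 11, -37, -33, 8, 44] -> [44, 13, 11, 8, -8, -33, -37, -38] -> [44, 13, 11, 8] -> [46, 15, 13, 10] -> [47, 16, 14, 11] -> [51, 20, 18, 15] -> [54, 23, 21, 18]
  [49, 48, 47] -> [49, 48, 47] -> [49, 48, 47] -> [51, 50, 49] -> [52, 51, 50] -> [56, 55, 54] -> [59, 58, 57]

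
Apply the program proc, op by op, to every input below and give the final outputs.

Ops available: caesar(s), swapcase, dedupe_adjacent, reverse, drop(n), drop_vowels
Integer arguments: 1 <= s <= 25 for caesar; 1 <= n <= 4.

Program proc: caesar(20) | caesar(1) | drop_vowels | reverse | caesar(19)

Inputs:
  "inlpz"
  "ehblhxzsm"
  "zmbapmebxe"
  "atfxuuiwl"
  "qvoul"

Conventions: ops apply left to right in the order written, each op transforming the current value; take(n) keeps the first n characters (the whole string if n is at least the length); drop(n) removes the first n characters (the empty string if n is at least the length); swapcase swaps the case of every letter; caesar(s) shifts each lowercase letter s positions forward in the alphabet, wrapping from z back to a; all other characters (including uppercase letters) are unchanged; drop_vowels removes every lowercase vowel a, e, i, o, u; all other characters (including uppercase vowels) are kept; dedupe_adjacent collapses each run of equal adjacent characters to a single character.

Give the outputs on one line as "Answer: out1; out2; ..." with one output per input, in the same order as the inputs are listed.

Execution, op by op:
  "inlpz" -> "chfjt" -> "digku" -> "dgk" -> "kgd" -> "dzw"
  "ehblhxzsm" -> "ybvfbrtmg" -> "zcwgcsunh" -> "zcwgcsnh" -> "hnscgwcz" -> "aglvzpvs"
  "zmbapmebxe" -> "tgvujgyvry" -> "uhwvkhzwsz" -> "hwvkhzwsz" -> "zswzhkvwh" -> "slpsadopa"
  "atfxuuiwl" -> "unzroocqf" -> "voasppdrg" -> "vsppdrg" -> "grdppsv" -> "zkwiilo"
  "qvoul" -> "kpiof" -> "lqjpg" -> "lqjpg" -> "gpjql" -> "zicje"

"dzw"; "aglvzpvs"; "slpsadopa"; "zkwiilo"; "zicje"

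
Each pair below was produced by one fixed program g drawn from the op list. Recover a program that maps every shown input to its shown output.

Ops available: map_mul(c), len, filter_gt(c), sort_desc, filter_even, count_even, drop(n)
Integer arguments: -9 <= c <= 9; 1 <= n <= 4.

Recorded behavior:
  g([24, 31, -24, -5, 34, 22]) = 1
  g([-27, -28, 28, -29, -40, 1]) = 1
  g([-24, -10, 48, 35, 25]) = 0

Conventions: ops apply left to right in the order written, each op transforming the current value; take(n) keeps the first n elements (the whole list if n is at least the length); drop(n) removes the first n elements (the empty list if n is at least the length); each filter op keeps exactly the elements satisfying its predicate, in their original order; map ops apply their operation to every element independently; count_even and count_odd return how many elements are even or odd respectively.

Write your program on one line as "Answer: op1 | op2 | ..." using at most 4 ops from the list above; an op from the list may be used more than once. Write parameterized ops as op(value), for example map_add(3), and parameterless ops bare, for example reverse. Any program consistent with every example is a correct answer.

drop(3) | drop(2) | len

Check, running the answer program on each example:
  [24, 31, -24, -5, 34, 22] -> [-5, 34, 22] -> [22] -> 1
  [-27, -28, 28, -29, -40, 1] -> [-29, -40, 1] -> [1] -> 1
  [-24, -10, 48, 35, 25] -> [35, 25] -> [] -> 0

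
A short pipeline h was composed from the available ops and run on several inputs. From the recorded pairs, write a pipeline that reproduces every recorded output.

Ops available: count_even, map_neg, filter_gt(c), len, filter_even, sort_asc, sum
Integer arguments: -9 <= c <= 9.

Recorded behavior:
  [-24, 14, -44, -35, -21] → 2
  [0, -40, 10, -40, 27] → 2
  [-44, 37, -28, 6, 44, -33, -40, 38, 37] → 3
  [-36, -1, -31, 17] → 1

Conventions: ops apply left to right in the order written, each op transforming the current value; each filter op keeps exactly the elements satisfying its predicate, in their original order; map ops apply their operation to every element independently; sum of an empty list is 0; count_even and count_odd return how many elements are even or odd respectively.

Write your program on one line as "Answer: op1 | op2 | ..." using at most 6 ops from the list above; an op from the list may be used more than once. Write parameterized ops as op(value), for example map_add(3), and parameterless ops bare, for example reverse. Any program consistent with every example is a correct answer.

map_neg | filter_gt(-6) | filter_gt(1) | filter_even | len

Check, running the answer program on each example:
  [-24, 14, -44, -35, -21] -> [24, -14, 44, 35, 21] -> [24, 44, 35, 21] -> [24, 44, 35, 21] -> [24, 44] -> 2
  [0, -40, 10, -40, 27] -> [0, 40, -10, 40, -27] -> [0, 40, 40] -> [40, 40] -> [40, 40] -> 2
  [-44, 37, -28, 6, 44, -33, -40, 38, 37] -> [44, -37, 28, -6, -44, 33, 40, -38, -37] -> [44, 28, 33, 40] -> [44, 28, 33, 40] -> [44, 28, 40] -> 3
  [-36, -1, -31, 17] -> [36, 1, 31, -17] -> [36, 1, 31] -> [36, 31] -> [36] -> 1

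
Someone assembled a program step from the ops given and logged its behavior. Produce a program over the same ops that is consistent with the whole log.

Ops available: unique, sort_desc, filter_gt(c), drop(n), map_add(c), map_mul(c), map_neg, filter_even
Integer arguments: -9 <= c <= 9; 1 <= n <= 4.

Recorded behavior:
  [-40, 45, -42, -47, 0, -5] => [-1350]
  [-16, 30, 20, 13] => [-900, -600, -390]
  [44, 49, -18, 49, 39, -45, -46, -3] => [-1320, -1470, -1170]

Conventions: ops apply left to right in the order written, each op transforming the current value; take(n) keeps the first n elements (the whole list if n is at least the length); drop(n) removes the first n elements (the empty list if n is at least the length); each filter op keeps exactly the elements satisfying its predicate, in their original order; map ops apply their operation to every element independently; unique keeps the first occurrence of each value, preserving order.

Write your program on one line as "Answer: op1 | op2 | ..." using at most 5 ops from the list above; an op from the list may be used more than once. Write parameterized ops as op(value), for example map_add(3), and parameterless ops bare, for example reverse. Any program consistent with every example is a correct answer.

filter_gt(1) | map_mul(-5) | map_mul(6) | unique

Check, running the answer program on each example:
  [-40, 45, -42, -47, 0, -5] -> [45] -> [-225] -> [-1350] -> [-1350]
  [-16, 30, 20, 13] -> [30, 20, 13] -> [-150, -100, -65] -> [-900, -600, -390] -> [-900, -600, -390]
  [44, 49, -18, 49, 39, -45, -46, -3] -> [44, 49, 49, 39] -> [-220, -245, -245, -195] -> [-1320, -1470, -1470, -1170] -> [-1320, -1470, -1170]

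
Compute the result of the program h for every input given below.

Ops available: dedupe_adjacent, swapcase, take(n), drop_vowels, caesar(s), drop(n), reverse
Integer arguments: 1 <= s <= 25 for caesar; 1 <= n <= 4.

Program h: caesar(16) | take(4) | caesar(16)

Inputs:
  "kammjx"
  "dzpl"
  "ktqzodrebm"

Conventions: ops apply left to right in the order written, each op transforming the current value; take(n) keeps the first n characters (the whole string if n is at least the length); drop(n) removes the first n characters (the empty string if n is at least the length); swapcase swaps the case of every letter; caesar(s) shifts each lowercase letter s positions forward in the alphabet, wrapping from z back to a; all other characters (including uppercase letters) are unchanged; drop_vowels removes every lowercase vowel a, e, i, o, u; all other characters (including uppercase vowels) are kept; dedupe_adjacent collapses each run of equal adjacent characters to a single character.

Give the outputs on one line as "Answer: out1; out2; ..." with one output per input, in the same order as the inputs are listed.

"qgss"; "jfvr"; "qzwf"

Execution, op by op:
  "kammjx" -> "aqcczn" -> "aqcc" -> "qgss"
  "dzpl" -> "tpfb" -> "tpfb" -> "jfvr"
  "ktqzodrebm" -> "ajgpethurc" -> "ajgp" -> "qzwf"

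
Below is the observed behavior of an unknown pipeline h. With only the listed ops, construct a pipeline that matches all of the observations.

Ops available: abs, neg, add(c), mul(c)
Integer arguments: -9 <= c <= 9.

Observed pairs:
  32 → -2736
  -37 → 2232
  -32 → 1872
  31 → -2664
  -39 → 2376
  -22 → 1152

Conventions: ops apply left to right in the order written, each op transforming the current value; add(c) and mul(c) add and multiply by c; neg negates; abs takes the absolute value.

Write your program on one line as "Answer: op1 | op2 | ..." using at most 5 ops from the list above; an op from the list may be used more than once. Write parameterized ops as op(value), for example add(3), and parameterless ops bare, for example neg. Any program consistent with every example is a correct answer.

add(6) | neg | mul(9) | mul(8)

Check, running the answer program on each example:
  32 -> 38 -> -38 -> -342 -> -2736
  -37 -> -31 -> 31 -> 279 -> 2232
  -32 -> -26 -> 26 -> 234 -> 1872
  31 -> 37 -> -37 -> -333 -> -2664
  -39 -> -33 -> 33 -> 297 -> 2376
  -22 -> -16 -> 16 -> 144 -> 1152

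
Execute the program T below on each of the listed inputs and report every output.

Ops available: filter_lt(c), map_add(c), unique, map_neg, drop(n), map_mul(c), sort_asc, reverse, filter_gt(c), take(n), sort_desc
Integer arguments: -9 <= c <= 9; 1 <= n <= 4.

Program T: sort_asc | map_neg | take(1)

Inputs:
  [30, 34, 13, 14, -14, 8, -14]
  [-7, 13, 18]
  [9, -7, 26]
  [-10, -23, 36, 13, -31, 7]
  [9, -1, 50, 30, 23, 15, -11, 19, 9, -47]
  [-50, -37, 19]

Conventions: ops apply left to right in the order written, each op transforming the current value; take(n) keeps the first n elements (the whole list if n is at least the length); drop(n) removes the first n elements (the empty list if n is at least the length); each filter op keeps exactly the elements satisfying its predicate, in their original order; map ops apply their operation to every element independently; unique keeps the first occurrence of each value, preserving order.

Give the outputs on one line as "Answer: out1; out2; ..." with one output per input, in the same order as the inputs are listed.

[14]; [7]; [7]; [31]; [47]; [50]

Execution, op by op:
  [30, 34, 13, 14, -14, 8, -14] -> [-14, -14, 8, 13, 14, 30, 34] -> [14, 14, -8, -13, -14, -30, -34] -> [14]
  [-7, 13, 18] -> [-7, 13, 18] -> [7, -13, -18] -> [7]
  [9, -7, 26] -> [-7, 9, 26] -> [7, -9, -26] -> [7]
  [-10, -23, 36, 13, -31, 7] -> [-31, -23, -10, 7, 13, 36] -> [31, 23, 10, -7, -13, -36] -> [31]
  [9, -1, 50, 30, 23, 15, -11, 19, 9, -47] -> [-47, -11, -1, 9, 9, 15, 19, 23, 30, 50] -> [47, 11, 1, -9, -9, -15, -19, -23, -30, -50] -> [47]
  [-50, -37, 19] -> [-50, -37, 19] -> [50, 37, -19] -> [50]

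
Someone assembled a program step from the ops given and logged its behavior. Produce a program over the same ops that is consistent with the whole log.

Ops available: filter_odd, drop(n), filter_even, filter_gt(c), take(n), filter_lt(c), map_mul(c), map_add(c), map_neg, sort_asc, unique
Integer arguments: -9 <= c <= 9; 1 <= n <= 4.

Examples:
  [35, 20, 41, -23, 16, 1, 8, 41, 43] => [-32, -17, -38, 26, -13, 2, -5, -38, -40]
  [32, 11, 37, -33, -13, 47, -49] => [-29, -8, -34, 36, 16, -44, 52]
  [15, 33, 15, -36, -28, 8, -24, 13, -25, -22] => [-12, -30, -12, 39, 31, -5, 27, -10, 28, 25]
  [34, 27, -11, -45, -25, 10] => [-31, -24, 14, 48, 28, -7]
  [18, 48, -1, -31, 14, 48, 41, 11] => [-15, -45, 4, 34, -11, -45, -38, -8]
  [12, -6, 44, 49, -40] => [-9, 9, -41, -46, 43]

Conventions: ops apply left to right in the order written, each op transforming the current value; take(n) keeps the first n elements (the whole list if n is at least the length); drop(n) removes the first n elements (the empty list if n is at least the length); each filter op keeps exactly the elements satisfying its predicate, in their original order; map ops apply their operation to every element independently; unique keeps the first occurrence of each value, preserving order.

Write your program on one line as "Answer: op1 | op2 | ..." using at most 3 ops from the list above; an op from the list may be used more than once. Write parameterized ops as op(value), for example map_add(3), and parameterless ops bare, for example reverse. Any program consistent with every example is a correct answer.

map_neg | map_add(3)

Check, running the answer program on each example:
  [35, 20, 41, -23, 16, 1, 8, 41, 43] -> [-35, -20, -41, 23, -16, -1, -8, -41, -43] -> [-32, -17, -38, 26, -13, 2, -5, -38, -40]
  [32, 11, 37, -33, -13, 47, -49] -> [-32, -11, -37, 33, 13, -47, 49] -> [-29, -8, -34, 36, 16, -44, 52]
  [15, 33, 15, -36, -28, 8, -24, 13, -25, -22] -> [-15, -33, -15, 36, 28, -8, 24, -13, 25, 22] -> [-12, -30, -12, 39, 31, -5, 27, -10, 28, 25]
  [34, 27, -11, -45, -25, 10] -> [-34, -27, 11, 45, 25, -10] -> [-31, -24, 14, 48, 28, -7]
  [18, 48, -1, -31, 14, 48, 41, 11] -> [-18, -48, 1, 31, -14, -48, -41, -11] -> [-15, -45, 4, 34, -11, -45, -38, -8]
  [12, -6, 44, 49, -40] -> [-12, 6, -44, -49, 40] -> [-9, 9, -41, -46, 43]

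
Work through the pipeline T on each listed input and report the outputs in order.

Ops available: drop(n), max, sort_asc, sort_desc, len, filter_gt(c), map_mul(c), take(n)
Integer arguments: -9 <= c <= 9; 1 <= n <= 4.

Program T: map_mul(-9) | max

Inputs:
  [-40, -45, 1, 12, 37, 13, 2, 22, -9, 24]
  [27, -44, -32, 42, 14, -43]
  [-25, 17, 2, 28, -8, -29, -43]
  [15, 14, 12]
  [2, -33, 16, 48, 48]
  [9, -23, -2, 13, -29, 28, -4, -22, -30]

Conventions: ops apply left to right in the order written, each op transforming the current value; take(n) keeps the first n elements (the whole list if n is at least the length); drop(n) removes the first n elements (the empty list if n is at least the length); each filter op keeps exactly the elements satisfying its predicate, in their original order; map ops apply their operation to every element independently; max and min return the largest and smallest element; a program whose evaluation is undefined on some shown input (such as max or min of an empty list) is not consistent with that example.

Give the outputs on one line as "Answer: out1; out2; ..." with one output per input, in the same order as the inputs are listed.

405; 396; 387; -108; 297; 270

Execution, op by op:
  [-40, -45, 1, 12, 37, 13, 2, 22, -9, 24] -> [360, 405, -9, -108, -333, -117, -18, -198, 81, -216] -> 405
  [27, -44, -32, 42, 14, -43] -> [-243, 396, 288, -378, -126, 387] -> 396
  [-25, 17, 2, 28, -8, -29, -43] -> [225, -153, -18, -252, 72, 261, 387] -> 387
  [15, 14, 12] -> [-135, -126, -108] -> -108
  [2, -33, 16, 48, 48] -> [-18, 297, -144, -432, -432] -> 297
  [9, -23, -2, 13, -29, 28, -4, -22, -30] -> [-81, 207, 18, -117, 261, -252, 36, 198, 270] -> 270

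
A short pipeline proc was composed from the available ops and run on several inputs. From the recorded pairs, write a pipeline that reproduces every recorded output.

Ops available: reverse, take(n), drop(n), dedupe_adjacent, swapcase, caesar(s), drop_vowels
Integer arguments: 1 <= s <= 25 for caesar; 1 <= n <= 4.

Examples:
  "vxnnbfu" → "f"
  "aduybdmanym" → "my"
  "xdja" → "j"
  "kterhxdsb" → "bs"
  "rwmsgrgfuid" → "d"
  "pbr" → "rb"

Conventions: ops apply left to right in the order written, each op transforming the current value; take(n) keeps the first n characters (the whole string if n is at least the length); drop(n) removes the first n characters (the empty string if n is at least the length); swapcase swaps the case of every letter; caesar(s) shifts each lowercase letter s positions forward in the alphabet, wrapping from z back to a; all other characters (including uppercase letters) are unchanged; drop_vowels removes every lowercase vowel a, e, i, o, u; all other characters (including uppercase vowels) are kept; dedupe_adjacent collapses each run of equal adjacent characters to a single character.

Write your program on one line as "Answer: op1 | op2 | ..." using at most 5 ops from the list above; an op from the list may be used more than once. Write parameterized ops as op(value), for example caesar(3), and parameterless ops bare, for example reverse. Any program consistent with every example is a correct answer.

reverse | take(3) | take(2) | drop_vowels

Check, running the answer program on each example:
  "vxnnbfu" -> "ufbnnxv" -> "ufb" -> "uf" -> "f"
  "aduybdmanym" -> "mynamdbyuda" -> "myn" -> "my" -> "my"
  "xdja" -> "ajdx" -> "ajd" -> "aj" -> "j"
  "kterhxdsb" -> "bsdxhretk" -> "bsd" -> "bs" -> "bs"
  "rwmsgrgfuid" -> "diufgrgsmwr" -> "diu" -> "di" -> "d"
  "pbr" -> "rbp" -> "rbp" -> "rb" -> "rb"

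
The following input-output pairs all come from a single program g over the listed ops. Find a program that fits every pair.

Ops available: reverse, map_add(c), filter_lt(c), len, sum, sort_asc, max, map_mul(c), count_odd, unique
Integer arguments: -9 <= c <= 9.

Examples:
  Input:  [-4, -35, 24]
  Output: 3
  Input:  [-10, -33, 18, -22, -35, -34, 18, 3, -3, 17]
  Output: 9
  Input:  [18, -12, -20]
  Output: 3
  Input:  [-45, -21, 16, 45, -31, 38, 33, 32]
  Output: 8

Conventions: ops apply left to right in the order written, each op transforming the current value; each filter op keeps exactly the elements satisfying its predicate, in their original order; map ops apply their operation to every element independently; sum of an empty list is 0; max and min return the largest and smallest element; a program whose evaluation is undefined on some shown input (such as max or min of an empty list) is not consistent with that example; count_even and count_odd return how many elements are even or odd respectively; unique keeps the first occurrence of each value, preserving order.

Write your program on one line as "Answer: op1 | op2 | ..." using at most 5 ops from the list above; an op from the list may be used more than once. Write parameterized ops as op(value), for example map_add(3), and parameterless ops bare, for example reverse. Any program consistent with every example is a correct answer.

reverse | map_mul(2) | unique | reverse | len

Check, running the answer program on each example:
  [-4, -35, 24] -> [24, -35, -4] -> [48, -70, -8] -> [48, -70, -8] -> [-8, -70, 48] -> 3
  [-10, -33, 18, -22, -35, -34, 18, 3, -3, 17] -> [17, -3, 3, 18, -34, -35, -22, 18, -33, -10] -> [34, -6, 6, 36, -68, -70, -44, 36, -66, -20] -> [34, -6, 6, 36, -68, -70, -44, -66, -20] -> [-20, -66, -44, -70, -68, 36, 6, -6, 34] -> 9
  [18, -12, -20] -> [-20, -12, 18] -> [-40, -24, 36] -> [-40, -24, 36] -> [36, -24, -40] -> 3
  [-45, -21, 16, 45, -31, 38, 33, 32] -> [32, 33, 38, -31, 45, 16, -21, -45] -> [64, 66, 76, -62, 90, 32, -42, -90] -> [64, 66, 76, -62, 90, 32, -42, -90] -> [-90, -42, 32, 90, -62, 76, 66, 64] -> 8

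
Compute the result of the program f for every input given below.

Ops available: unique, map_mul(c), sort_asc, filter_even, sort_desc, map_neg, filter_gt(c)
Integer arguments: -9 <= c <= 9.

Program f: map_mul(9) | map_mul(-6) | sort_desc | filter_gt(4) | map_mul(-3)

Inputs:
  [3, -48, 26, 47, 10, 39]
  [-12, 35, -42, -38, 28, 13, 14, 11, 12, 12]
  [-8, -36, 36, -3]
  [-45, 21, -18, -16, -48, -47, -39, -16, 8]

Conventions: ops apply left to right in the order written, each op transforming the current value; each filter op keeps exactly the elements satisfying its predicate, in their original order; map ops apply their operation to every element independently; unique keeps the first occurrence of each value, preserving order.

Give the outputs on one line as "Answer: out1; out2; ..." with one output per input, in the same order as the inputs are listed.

[-7776]; [-6804, -6156, -1944]; [-5832, -1296, -486]; [-7776, -7614, -7290, -6318, -2916, -2592, -2592]

Execution, op by op:
  [3, -48, 26, 47, 10, 39] -> [27, -432, 234, 423, 90, 351] -> [-162, 2592, -1404, -2538, -540, -2106] -> [2592, -162, -540, -1404, -2106, -2538] -> [2592] -> [-7776]
  [-12, 35, -42, -38, 28, 13, 14, 11, 12, 12] -> [-108, 315, -378, -342, 252, 117, 126, 99, 108, 108] -> [648, -1890, 2268, 2052, -1512, -702, -756, -594, -648, -648] -> [2268, 2052, 648, -594, -648, -648, -702, -756, -1512, -1890] -> [2268, 2052, 648] -> [-6804, -6156, -1944]
  [-8, -36, 36, -3] -> [-72, -324, 324, -27] -> [432, 1944, -1944, 162] -> [1944, 432, 162, -1944] -> [1944, 432, 162] -> [-5832, -1296, -486]
  [-45, 21, -18, -16, -48, -47, -39, -16, 8] -> [-405, 189, -162, -144, -432, -423, -351, -144, 72] -> [2430, -1134, 972, 864, 2592, 2538, 2106, 864, -432] -> [2592, 2538, 2430, 2106, 972, 864, 864, -432, -1134] -> [2592, 2538, 2430, 2106, 972, 864, 864] -> [-7776, -7614, -7290, -6318, -2916, -2592, -2592]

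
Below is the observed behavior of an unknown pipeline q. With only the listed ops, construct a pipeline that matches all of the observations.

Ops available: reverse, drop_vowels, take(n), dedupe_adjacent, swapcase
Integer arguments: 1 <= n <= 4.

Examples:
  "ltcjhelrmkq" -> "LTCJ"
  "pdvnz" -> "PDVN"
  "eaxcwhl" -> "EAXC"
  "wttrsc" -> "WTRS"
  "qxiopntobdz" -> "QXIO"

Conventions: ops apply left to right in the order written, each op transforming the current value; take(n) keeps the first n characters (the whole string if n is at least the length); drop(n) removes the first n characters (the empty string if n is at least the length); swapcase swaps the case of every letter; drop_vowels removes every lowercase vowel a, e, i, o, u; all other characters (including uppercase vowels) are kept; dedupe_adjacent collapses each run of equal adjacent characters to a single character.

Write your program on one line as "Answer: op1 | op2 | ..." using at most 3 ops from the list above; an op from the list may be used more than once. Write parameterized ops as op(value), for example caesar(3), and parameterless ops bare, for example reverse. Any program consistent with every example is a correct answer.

swapcase | dedupe_adjacent | take(4)

Check, running the answer program on each example:
  "ltcjhelrmkq" -> "LTCJHELRMKQ" -> "LTCJHELRMKQ" -> "LTCJ"
  "pdvnz" -> "PDVNZ" -> "PDVNZ" -> "PDVN"
  "eaxcwhl" -> "EAXCWHL" -> "EAXCWHL" -> "EAXC"
  "wttrsc" -> "WTTRSC" -> "WTRSC" -> "WTRS"
  "qxiopntobdz" -> "QXIOPNTOBDZ" -> "QXIOPNTOBDZ" -> "QXIO"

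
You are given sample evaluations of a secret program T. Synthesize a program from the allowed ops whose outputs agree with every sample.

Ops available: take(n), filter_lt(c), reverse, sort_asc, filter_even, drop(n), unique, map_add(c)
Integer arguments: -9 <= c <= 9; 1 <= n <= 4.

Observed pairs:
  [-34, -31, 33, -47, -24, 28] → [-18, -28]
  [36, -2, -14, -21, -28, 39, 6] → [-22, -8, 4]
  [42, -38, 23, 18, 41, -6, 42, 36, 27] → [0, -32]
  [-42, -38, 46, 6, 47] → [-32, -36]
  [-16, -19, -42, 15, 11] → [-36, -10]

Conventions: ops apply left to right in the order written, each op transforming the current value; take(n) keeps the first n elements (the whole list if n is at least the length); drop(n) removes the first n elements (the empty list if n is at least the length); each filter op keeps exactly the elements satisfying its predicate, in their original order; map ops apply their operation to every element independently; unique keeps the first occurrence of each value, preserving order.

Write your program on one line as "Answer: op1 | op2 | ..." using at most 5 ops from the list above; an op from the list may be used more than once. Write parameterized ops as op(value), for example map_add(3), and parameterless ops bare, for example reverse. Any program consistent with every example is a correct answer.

filter_lt(0) | filter_even | reverse | map_add(6)

Check, running the answer program on each example:
  [-34, -31, 33, -47, -24, 28] -> [-34, -31, -47, -24] -> [-34, -24] -> [-24, -34] -> [-18, -28]
  [36, -2, -14, -21, -28, 39, 6] -> [-2, -14, -21, -28] -> [-2, -14, -28] -> [-28, -14, -2] -> [-22, -8, 4]
  [42, -38, 23, 18, 41, -6, 42, 36, 27] -> [-38, -6] -> [-38, -6] -> [-6, -38] -> [0, -32]
  [-42, -38, 46, 6, 47] -> [-42, -38] -> [-42, -38] -> [-38, -42] -> [-32, -36]
  [-16, -19, -42, 15, 11] -> [-16, -19, -42] -> [-16, -42] -> [-42, -16] -> [-36, -10]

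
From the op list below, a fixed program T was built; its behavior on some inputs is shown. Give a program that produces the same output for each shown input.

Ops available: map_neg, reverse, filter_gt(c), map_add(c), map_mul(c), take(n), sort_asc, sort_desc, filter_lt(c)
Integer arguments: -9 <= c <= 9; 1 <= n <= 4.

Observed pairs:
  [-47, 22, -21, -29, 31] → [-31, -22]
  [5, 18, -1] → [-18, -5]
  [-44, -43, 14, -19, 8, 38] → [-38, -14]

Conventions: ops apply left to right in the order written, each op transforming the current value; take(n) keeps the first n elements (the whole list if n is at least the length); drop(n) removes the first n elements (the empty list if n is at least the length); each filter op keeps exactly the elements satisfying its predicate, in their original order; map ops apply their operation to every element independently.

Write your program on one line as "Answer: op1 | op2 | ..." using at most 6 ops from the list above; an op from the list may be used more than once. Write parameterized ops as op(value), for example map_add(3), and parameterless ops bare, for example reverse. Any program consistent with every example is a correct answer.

sort_desc | sort_asc | map_neg | reverse | filter_lt(-3) | take(2)

Check, running the answer program on each example:
  [-47, 22, -21, -29, 31] -> [31, 22, -21, -29, -47] -> [-47, -29, -21, 22, 31] -> [47, 29, 21, -22, -31] -> [-31, -22, 21, 29, 47] -> [-31, -22] -> [-31, -22]
  [5, 18, -1] -> [18, 5, -1] -> [-1, 5, 18] -> [1, -5, -18] -> [-18, -5, 1] -> [-18, -5] -> [-18, -5]
  [-44, -43, 14, -19, 8, 38] -> [38, 14, 8, -19, -43, -44] -> [-44, -43, -19, 8, 14, 38] -> [44, 43, 19, -8, -14, -38] -> [-38, -14, -8, 19, 43, 44] -> [-38, -14, -8] -> [-38, -14]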